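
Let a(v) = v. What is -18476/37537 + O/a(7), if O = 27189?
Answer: 1020464161/262759 ≈ 3883.7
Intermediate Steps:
-18476/37537 + O/a(7) = -18476/37537 + 27189/7 = 1020464161/262759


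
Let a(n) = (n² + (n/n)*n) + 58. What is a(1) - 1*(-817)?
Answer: 877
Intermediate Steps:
a(n) = 58 + n + n² (a(n) = (n² + 1*n) + 58 = (n² + n) + 58 = (n + n²) + 58 = 58 + n + n²)
a(1) - 1*(-817) = (58 + 1 + 1²) - 1*(-817) = (58 + 1 + 1) + 817 = 60 + 817 = 877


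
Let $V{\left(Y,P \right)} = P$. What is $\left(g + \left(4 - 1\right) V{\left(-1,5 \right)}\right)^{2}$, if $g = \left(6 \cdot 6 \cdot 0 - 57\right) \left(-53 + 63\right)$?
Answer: $308025$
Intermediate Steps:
$g = -570$ ($g = \left(36 \cdot 0 - 57\right) 10 = \left(0 - 57\right) 10 = \left(-57\right) 10 = -570$)
$\left(g + \left(4 - 1\right) V{\left(-1,5 \right)}\right)^{2} = \left(-570 + \left(4 - 1\right) 5\right)^{2} = \left(-570 + 3 \cdot 5\right)^{2} = \left(-570 + 15\right)^{2} = \left(-555\right)^{2} = 308025$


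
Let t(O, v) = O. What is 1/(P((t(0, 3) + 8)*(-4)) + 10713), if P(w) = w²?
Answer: 1/11737 ≈ 8.5201e-5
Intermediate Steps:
1/(P((t(0, 3) + 8)*(-4)) + 10713) = 1/(((0 + 8)*(-4))² + 10713) = 1/((8*(-4))² + 10713) = 1/((-32)² + 10713) = 1/(1024 + 10713) = 1/11737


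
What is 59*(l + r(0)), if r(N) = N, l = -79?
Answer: -4661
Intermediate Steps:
59*(l + r(0)) = 59*(-79 + 0) = 59*(-79) = -4661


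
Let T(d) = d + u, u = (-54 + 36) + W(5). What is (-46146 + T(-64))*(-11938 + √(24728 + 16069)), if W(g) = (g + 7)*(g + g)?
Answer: 550437304 - 138324*√4533 ≈ 5.4112e+8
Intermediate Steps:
W(g) = 2*g*(7 + g) (W(g) = (7 + g)*(2*g) = 2*g*(7 + g))
u = 102 (u = (-54 + 36) + 2*5*(7 + 5) = -18 + 2*5*12 = -18 + 120 = 102)
T(d) = 102 + d (T(d) = d + 102 = 102 + d)
(-46146 + T(-64))*(-11938 + √(24728 + 16069)) = (-46146 + (102 - 64))*(-11938 + √(24728 + 16069)) = (-46146 + 38)*(-11938 + √40797) = -46108*(-11938 + 3*√4533) = 550437304 - 138324*√4533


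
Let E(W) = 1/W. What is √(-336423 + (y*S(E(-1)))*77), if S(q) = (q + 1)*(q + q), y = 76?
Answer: I*√336423 ≈ 580.02*I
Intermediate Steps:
S(q) = 2*q*(1 + q) (S(q) = (1 + q)*(2*q) = 2*q*(1 + q))
√(-336423 + (y*S(E(-1)))*77) = √(-336423 + (76*(2*(1 + 1/(-1))/(-1)))*77) = √(-336423 + (76*(2*(-1)*(1 - 1)))*77) = √(-336423 + (76*(2*(-1)*0))*77) = √(-336423 + (76*0)*77) = √(-336423 + 0*77) = √(-336423 + 0) = √(-336423) = I*√336423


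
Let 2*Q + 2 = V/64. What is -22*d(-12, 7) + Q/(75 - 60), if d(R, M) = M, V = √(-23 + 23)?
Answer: -2311/15 ≈ -154.07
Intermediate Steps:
V = 0 (V = √0 = 0)
Q = -1 (Q = -1 + (0/64)/2 = -1 + (0*(1/64))/2 = -1 + (½)*0 = -1 + 0 = -1)
-22*d(-12, 7) + Q/(75 - 60) = -22*7 - 1/(75 - 60) = -154 - 1/15 = -2311/15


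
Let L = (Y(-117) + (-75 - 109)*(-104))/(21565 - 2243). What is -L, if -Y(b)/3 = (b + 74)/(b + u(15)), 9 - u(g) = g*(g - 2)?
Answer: -1932693/1951522 ≈ -0.99035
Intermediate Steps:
u(g) = 9 - g*(-2 + g) (u(g) = 9 - g*(g - 2) = 9 - g*(-2 + g))
Y(b) = -3*(74 + b)/(-186 + b) (Y(b) = -3*(b + 74)/(b + (9 - 1*15² + 2*15)) = -3*(74 + b)/(b + (9 - 1*225 + 30)) = -3*(74 + b)/(b + (9 - 225 + 30)) = -3*(74 + b)/(b - 186) = -3*(74 + b)/(-186 + b))
L = 1932693/1951522 (L = (3*(-74 - 1*(-117))/(-186 - 117) + (-75 - 109)*(-104))/(21565 - 2243) = (3*(-74 + 117)/(-303) - 184*(-104))/19322 = (3*(-1/303)*43 + 19136)*(1/19322) = (-43/101 + 19136)*(1/19322) = (1932693/101)*(1/19322) = 1932693/1951522 ≈ 0.99035)
-L = -1*1932693/1951522 = -1932693/1951522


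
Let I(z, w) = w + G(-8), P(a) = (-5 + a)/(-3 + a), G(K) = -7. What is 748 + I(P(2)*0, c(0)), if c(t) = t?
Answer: 741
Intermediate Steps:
P(a) = (-5 + a)/(-3 + a)
I(z, w) = -7 + w (I(z, w) = w - 7 = -7 + w)
748 + I(P(2)*0, c(0)) = 748 + (-7 + 0) = 748 - 7 = 741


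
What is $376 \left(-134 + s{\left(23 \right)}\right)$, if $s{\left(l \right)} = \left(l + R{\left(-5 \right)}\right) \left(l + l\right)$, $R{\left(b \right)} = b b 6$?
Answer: $2941824$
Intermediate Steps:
$R{\left(b \right)} = 6 b^{2}$ ($R{\left(b \right)} = b^{2} \cdot 6 = 6 b^{2}$)
$s{\left(l \right)} = 2 l \left(150 + l\right)$ ($s{\left(l \right)} = \left(l + 6 \left(-5\right)^{2}\right) \left(l + l\right) = \left(l + 6 \cdot 25\right) 2 l = \left(l + 150\right) 2 l = \left(150 + l\right) 2 l = 2 l \left(150 + l\right)$)
$376 \left(-134 + s{\left(23 \right)}\right) = 376 \left(-134 + 2 \cdot 23 \left(150 + 23\right)\right) = 376 \left(-134 + 2 \cdot 23 \cdot 173\right) = 376 \left(-134 + 7958\right) = 376 \cdot 7824 = 2941824$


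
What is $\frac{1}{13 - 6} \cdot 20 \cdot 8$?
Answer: $\frac{160}{7} \approx 22.857$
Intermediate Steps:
$\frac{1}{13 - 6} \cdot 20 \cdot 8 = \frac{1}{7} \cdot 20 \cdot 8 = \frac{20}{7} \cdot 8 = \frac{160}{7}$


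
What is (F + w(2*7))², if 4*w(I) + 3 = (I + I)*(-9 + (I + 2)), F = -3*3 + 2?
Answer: 27225/16 ≈ 1701.6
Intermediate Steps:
F = -7 (F = -9 + 2 = -7)
w(I) = -¾ + I*(-7 + I)/2 (w(I) = -¾ + ((I + I)*(-9 + (I + 2)))/4 = -¾ + ((2*I)*(-9 + (2 + I)))/4 = -¾ + ((2*I)*(-7 + I))/4 = -¾ + (2*I*(-7 + I))/4 = -¾ + I*(-7 + I)/2)
(F + w(2*7))² = (-7 + (-¾ + (2*7)²/2 - 7*7))² = (-7 + (-¾ + (½)*14² - 7/2*14))² = (-7 + (-¾ + (½)*196 - 49))² = (-7 + (-¾ + 98 - 49))² = (-7 + 193/4)² = (165/4)² = 27225/16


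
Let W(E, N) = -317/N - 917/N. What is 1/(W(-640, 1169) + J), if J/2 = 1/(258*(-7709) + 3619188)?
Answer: -952890477/1005872953 ≈ -0.94733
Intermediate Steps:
W(E, N) = -1234/N
J = 1/815133 (J = 2/(258*(-7709) + 3619188) = 2/(-1988922 + 3619188) = 2/1630266 = 2*(1/1630266) = 1/815133 ≈ 1.2268e-6)
1/(W(-640, 1169) + J) = 1/(-1234/1169 + 1/815133) = 1/(-1005872953/952890477) = -952890477/1005872953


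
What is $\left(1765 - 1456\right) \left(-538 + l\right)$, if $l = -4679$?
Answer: $-1612053$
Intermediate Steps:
$\left(1765 - 1456\right) \left(-538 + l\right) = \left(1765 - 1456\right) \left(-538 - 4679\right) = 309 \left(-5217\right) = -1612053$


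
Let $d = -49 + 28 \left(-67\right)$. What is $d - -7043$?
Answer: $5118$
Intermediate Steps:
$d = -1925$ ($d = -49 - 1876 = -1925$)
$d - -7043 = -1925 - -7043 = -1925 + 7043 = 5118$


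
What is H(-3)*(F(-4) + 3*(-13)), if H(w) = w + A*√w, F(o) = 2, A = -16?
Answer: 111 + 592*I*√3 ≈ 111.0 + 1025.4*I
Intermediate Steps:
H(w) = w - 16*√w
H(-3)*(F(-4) + 3*(-13)) = (-3 - 16*I*√3)*(2 + 3*(-13)) = (-3 - 16*I*√3)*(2 - 39) = (-3 - 16*I*√3)*(-37) = 111 + 592*I*√3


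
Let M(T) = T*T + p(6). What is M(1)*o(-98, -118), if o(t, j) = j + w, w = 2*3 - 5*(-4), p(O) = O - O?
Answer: -92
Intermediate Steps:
p(O) = 0
M(T) = T² (M(T) = T*T + 0 = T² + 0 = T²)
w = 26 (w = 6 + 20 = 26)
o(t, j) = 26 + j (o(t, j) = j + 26 = 26 + j)
M(1)*o(-98, -118) = 1²*(26 - 118) = 1*(-92) = -92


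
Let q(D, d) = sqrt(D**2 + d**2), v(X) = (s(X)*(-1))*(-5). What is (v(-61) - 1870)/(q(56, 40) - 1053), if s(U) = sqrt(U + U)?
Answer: 1969110/1104073 + 14960*sqrt(74)/1104073 - 5265*I*sqrt(122)/1104073 - 80*I*sqrt(2257)/1104073 ≈ 1.9001 - 0.056114*I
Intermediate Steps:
s(U) = sqrt(2)*sqrt(U) (s(U) = sqrt(2*U) = sqrt(2)*sqrt(U))
v(X) = 5*sqrt(2)*sqrt(X) (v(X) = ((sqrt(2)*sqrt(X))*(-1))*(-5) = -sqrt(2)*sqrt(X)*(-5) = 5*sqrt(2)*sqrt(X))
(v(-61) - 1870)/(q(56, 40) - 1053) = (5*sqrt(2)*sqrt(-61) - 1870)/(sqrt(56**2 + 40**2) - 1053) = (5*sqrt(2)*(I*sqrt(61)) - 1870)/(sqrt(3136 + 1600) - 1053) = (5*I*sqrt(122) - 1870)/(sqrt(4736) - 1053) = (-1870 + 5*I*sqrt(122))/(8*sqrt(74) - 1053) = (-1870 + 5*I*sqrt(122))/(-1053 + 8*sqrt(74))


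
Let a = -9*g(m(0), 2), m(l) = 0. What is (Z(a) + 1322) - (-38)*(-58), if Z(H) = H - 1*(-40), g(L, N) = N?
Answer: -860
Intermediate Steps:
a = -18 (a = -9*2 = -18)
Z(H) = 40 + H (Z(H) = H + 40 = 40 + H)
(Z(a) + 1322) - (-38)*(-58) = ((40 - 18) + 1322) - (-38)*(-58) = (22 + 1322) - 1*2204 = 1344 - 2204 = -860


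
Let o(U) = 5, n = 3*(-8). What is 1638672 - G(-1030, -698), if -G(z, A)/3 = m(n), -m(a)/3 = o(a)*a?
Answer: 1639752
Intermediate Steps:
n = -24
m(a) = -15*a
G(z, A) = -1080 (G(z, A) = -(-45)*(-24) = -3*360 = -1080)
1638672 - G(-1030, -698) = 1638672 - 1*(-1080) = 1638672 + 1080 = 1639752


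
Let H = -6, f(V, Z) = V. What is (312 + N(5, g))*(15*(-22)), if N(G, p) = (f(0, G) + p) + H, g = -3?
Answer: -99990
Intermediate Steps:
N(G, p) = -6 + p (N(G, p) = (0 + p) - 6 = p - 6 = -6 + p)
(312 + N(5, g))*(15*(-22)) = (312 + (-6 - 3))*(15*(-22)) = (312 - 9)*(-330) = 303*(-330) = -99990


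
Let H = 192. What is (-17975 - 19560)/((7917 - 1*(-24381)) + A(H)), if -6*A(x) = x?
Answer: -37535/32266 ≈ -1.1633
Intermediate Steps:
A(x) = -x/6
(-17975 - 19560)/((7917 - 1*(-24381)) + A(H)) = (-17975 - 19560)/((7917 - 1*(-24381)) - ⅙*192) = -37535/((7917 + 24381) - 32) = -37535/(32298 - 32) = -37535/32266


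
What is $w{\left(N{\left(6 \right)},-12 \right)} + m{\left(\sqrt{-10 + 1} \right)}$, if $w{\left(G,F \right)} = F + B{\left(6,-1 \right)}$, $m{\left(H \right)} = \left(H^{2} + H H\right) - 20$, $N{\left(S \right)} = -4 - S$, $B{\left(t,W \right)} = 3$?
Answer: $-47$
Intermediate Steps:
$m{\left(H \right)} = -20 + 2 H^{2}$ ($m{\left(H \right)} = \left(H^{2} + H^{2}\right) - 20 = 2 H^{2} - 20 = -20 + 2 H^{2}$)
$w{\left(G,F \right)} = 3 + F$ ($w{\left(G,F \right)} = F + 3 = 3 + F$)
$w{\left(N{\left(6 \right)},-12 \right)} + m{\left(\sqrt{-10 + 1} \right)} = \left(3 - 12\right) - \left(20 - 2 \left(\sqrt{-10 + 1}\right)^{2}\right) = -9 - \left(20 - 2 \left(\sqrt{-9}\right)^{2}\right) = -9 - \left(20 - 2 \left(3 i\right)^{2}\right) = -9 + \left(-20 + 2 \left(-9\right)\right) = -9 - 38 = -47$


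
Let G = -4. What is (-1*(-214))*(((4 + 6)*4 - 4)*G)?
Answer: -30816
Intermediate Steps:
(-1*(-214))*(((4 + 6)*4 - 4)*G) = (-1*(-214))*(((4 + 6)*4 - 4)*(-4)) = 214*((10*4 - 4)*(-4)) = 214*((40 - 4)*(-4)) = 214*(36*(-4)) = 214*(-144) = -30816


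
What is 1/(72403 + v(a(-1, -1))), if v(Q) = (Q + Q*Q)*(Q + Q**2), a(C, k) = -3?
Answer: 1/72439 ≈ 1.3805e-5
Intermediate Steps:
v(Q) = (Q + Q**2)**2 (v(Q) = (Q + Q**2)*(Q + Q**2) = (Q + Q**2)**2)
1/(72403 + v(a(-1, -1))) = 1/(72403 + (-3)**2*(1 - 3)**2) = 1/(72403 + 9*(-2)**2) = 1/(72403 + 9*4) = 1/(72403 + 36) = 1/72439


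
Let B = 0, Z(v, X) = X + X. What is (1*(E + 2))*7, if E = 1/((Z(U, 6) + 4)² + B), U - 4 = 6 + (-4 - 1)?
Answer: 3591/256 ≈ 14.027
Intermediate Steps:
U = 5 (U = 4 + (6 + (-4 - 1)) = 4 + (6 - 5) = 4 + 1 = 5)
Z(v, X) = 2*X
E = 1/256 (E = 1/((2*6 + 4)² + 0) = 1/((12 + 4)² + 0) = 1/(16² + 0) = 1/(256 + 0) = 1/256 ≈ 0.0039063)
(1*(E + 2))*7 = (1*(1/256 + 2))*7 = (1*(513/256))*7 = (513/256)*7 = 3591/256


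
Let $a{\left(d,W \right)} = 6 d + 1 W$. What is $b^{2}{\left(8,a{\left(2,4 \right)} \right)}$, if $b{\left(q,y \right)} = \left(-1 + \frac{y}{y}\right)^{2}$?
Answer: $0$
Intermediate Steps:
$a{\left(d,W \right)} = W + 6 d$ ($a{\left(d,W \right)} = 6 d + W = W + 6 d$)
$b{\left(q,y \right)} = 0$ ($b{\left(q,y \right)} = \left(-1 + 1\right)^{2} = 0^{2} = 0$)
$b^{2}{\left(8,a{\left(2,4 \right)} \right)} = 0^{2} = 0$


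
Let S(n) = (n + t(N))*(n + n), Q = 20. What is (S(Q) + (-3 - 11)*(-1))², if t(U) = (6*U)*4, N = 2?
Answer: 7474756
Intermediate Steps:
t(U) = 24*U
S(n) = 2*n*(48 + n) (S(n) = (n + 24*2)*(n + n) = (n + 48)*(2*n) = (48 + n)*(2*n) = 2*n*(48 + n))
(S(Q) + (-3 - 11)*(-1))² = (2*20*(48 + 20) + (-3 - 11)*(-1))² = (2*20*68 - 14*(-1))² = (2720 + 14)² = 2734² = 7474756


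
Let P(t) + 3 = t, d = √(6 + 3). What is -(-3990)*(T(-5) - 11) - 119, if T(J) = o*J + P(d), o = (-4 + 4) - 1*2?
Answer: -4109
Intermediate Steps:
d = 3 (d = √9 = 3)
P(t) = -3 + t
o = -2 (o = 0 - 2 = -2)
T(J) = -2*J (T(J) = -2*J + (-3 + 3) = -2*J + 0 = -2*J)
-(-3990)*(T(-5) - 11) - 119 = -(-3990)*(-2*(-5) - 11) - 119 = -(-3990)*(10 - 11) - 119 = -(-3990)*(-1) - 119 = -399*10 - 119 = -3990 - 119 = -4109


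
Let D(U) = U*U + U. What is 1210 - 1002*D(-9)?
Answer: -70934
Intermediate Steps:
D(U) = U + U**2 (D(U) = U**2 + U = U + U**2)
1210 - 1002*D(-9) = 1210 - (-9018)*(1 - 9) = 1210 - (-9018)*(-8) = 1210 - 1002*72 = 1210 - 72144 = -70934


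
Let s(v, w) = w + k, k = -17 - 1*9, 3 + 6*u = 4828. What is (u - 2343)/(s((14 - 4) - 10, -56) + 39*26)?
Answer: -9233/5592 ≈ -1.6511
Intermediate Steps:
u = 4825/6 (u = -½ + (⅙)*4828 = -½ + 2414/3 = 4825/6 ≈ 804.17)
k = -26 (k = -17 - 9 = -26)
s(v, w) = -26 + w (s(v, w) = w - 26 = -26 + w)
(u - 2343)/(s((14 - 4) - 10, -56) + 39*26) = (4825/6 - 2343)/((-26 - 56) + 39*26) = -9233/(6*(-82 + 1014)) = -9233/6/932 = -9233/6*1/932 = -9233/5592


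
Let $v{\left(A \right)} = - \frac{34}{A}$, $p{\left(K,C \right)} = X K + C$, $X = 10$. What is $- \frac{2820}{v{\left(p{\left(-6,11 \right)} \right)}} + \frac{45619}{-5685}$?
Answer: $- \frac{393552173}{96645} \approx -4072.1$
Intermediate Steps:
$p{\left(K,C \right)} = C + 10 K$ ($p{\left(K,C \right)} = 10 K + C = C + 10 K$)
$- \frac{2820}{v{\left(p{\left(-6,11 \right)} \right)}} + \frac{45619}{-5685} = - \frac{2820}{\left(-34\right) \frac{1}{11 + 10 \left(-6\right)}} + \frac{45619}{-5685} = - \frac{2820}{\left(-34\right) \frac{1}{11 - 60}} + 45619 \left(- \frac{1}{5685}\right) = - \frac{2820}{\left(-34\right) \frac{1}{-49}} - \frac{45619}{5685} = - \frac{2820}{\left(-34\right) \left(- \frac{1}{49}\right)} - \frac{45619}{5685} = - \frac{2820}{\frac{34}{49}} - \frac{45619}{5685} = \left(-2820\right) \frac{49}{34} - \frac{45619}{5685} = - \frac{69090}{17} - \frac{45619}{5685} = - \frac{393552173}{96645}$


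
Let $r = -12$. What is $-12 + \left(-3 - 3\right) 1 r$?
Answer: $60$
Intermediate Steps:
$-12 + \left(-3 - 3\right) 1 r = -12 + \left(-3 - 3\right) 1 \left(-12\right) = -12 + \left(-6\right) 1 \left(-12\right) = -12 - -72 = -12 + 72 = 60$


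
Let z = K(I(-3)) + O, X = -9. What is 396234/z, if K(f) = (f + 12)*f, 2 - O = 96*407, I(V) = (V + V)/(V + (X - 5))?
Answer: -57255813/5644985 ≈ -10.143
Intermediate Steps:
I(V) = 2*V/(-14 + V) (I(V) = (V + V)/(V + (-9 - 5)) = (2*V)/(V - 14) = (2*V)/(-14 + V) = 2*V/(-14 + V))
O = -39070 (O = 2 - 96*407 = 2 - 1*39072 = 2 - 39072 = -39070)
K(f) = f*(12 + f) (K(f) = (12 + f)*f = f*(12 + f))
z = -11289970/289 (z = (2*(-3)/(-14 - 3))*(12 + 2*(-3)/(-14 - 3)) - 39070 = (2*(-3)/(-17))*(12 + 2*(-3)/(-17)) - 39070 = (2*(-3)*(-1/17))*(12 + 2*(-3)*(-1/17)) - 39070 = 6*(12 + 6/17)/17 - 39070 = (6/17)*(210/17) - 39070 = 1260/289 - 39070 = -11289970/289 ≈ -39066.)
396234/z = 396234/(-11289970/289) = 396234*(-289/11289970) = -57255813/5644985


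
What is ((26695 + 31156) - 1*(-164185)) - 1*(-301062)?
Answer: 523098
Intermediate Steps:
((26695 + 31156) - 1*(-164185)) - 1*(-301062) = (57851 + 164185) + 301062 = 222036 + 301062 = 523098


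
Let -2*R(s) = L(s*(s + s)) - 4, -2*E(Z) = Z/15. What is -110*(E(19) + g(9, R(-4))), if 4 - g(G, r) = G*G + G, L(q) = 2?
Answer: 28589/3 ≈ 9529.7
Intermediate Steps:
E(Z) = -Z/30 (E(Z) = -Z/(2*15) = -Z/30)
R(s) = 1 (R(s) = -(2 - 4)/2 = -½*(-2) = 1)
g(G, r) = 4 - G - G² (g(G, r) = 4 - (G*G + G) = 4 - (G² + G) = 4 - (G + G²) = 4 + (-G - G²) = 4 - G - G²)
-110*(E(19) + g(9, R(-4))) = -110*(-1/30*19 + (4 - 1*9 - 1*9²)) = -110*(-19/30 + (4 - 9 - 1*81)) = -110*(-19/30 + (4 - 9 - 81)) = -110*(-19/30 - 86) = -110*(-2599/30) = 28589/3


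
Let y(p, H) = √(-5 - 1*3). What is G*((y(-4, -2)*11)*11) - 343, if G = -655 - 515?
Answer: -343 - 283140*I*√2 ≈ -343.0 - 4.0042e+5*I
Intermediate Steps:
y(p, H) = 2*I*√2 (y(p, H) = √(-5 - 3) = √(-8) = 2*I*√2)
G = -1170
G*((y(-4, -2)*11)*11) - 343 = -1170*(2*I*√2)*11*11 - 343 = -1170*22*I*√2*11 - 343 = -283140*I*√2 - 343 = -343 - 283140*I*√2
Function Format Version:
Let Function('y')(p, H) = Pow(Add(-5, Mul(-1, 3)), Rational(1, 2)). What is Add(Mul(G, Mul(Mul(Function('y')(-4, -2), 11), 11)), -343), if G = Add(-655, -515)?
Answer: Add(-343, Mul(-283140, I, Pow(2, Rational(1, 2)))) ≈ Add(-343.00, Mul(-4.0042e+5, I))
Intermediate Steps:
Function('y')(p, H) = Mul(2, I, Pow(2, Rational(1, 2))) (Function('y')(p, H) = Pow(Add(-5, -3), Rational(1, 2)) = Pow(-8, Rational(1, 2)) = Mul(2, I, Pow(2, Rational(1, 2))))
G = -1170
Add(Mul(G, Mul(Mul(Function('y')(-4, -2), 11), 11)), -343) = Add(Mul(-1170, Mul(Mul(Mul(2, I, Pow(2, Rational(1, 2))), 11), 11)), -343) = Add(Mul(-1170, Mul(Mul(22, I, Pow(2, Rational(1, 2))), 11)), -343) = Add(Mul(-1170, Mul(242, I, Pow(2, Rational(1, 2)))), -343) = Add(Mul(-283140, I, Pow(2, Rational(1, 2))), -343) = Add(-343, Mul(-283140, I, Pow(2, Rational(1, 2))))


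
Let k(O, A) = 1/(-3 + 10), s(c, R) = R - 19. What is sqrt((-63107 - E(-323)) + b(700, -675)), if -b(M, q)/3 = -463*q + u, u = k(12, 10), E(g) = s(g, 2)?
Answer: I*sqrt(49032606)/7 ≈ 1000.3*I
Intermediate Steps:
s(c, R) = -19 + R
E(g) = -17 (E(g) = -19 + 2 = -17)
k(O, A) = 1/7
u = 1/7 ≈ 0.14286
b(M, q) = -3/7 + 1389*q (b(M, q) = -3*(-463*q + 1/7) = -3*(1/7 - 463*q) = -3/7 + 1389*q)
sqrt((-63107 - E(-323)) + b(700, -675)) = sqrt((-63107 - 1*(-17)) + (-3/7 + 1389*(-675))) = sqrt((-63107 + 17) + (-3/7 - 937575)) = sqrt(-63090 - 6563028/7) = sqrt(-7004658/7) = I*sqrt(49032606)/7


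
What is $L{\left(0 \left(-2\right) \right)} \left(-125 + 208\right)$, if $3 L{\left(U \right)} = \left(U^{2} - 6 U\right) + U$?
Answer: $0$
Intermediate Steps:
$L{\left(U \right)} = - \frac{5 U}{3} + \frac{U^{2}}{3}$ ($L{\left(U \right)} = \frac{\left(U^{2} - 6 U\right) + U}{3} = \frac{U^{2} - 5 U}{3} = - \frac{5 U}{3} + \frac{U^{2}}{3}$)
$L{\left(0 \left(-2\right) \right)} \left(-125 + 208\right) = \frac{0 \left(-2\right) \left(-5 + 0 \left(-2\right)\right)}{3} \left(-125 + 208\right) = \frac{1}{3} \cdot 0 \left(-5 + 0\right) 83 = \frac{1}{3} \cdot 0 \left(-5\right) 83 = 0 \cdot 83 = 0$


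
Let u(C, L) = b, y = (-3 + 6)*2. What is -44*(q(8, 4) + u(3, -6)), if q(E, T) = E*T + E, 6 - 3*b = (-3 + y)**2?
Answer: -1716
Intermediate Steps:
y = 6 (y = 3*2 = 6)
b = -1 (b = 2 - (-3 + 6)**2/3 = 2 - 1/3*3**2 = 2 - 1/3*9 = 2 - 3 = -1)
u(C, L) = -1
q(E, T) = E + E*T
-44*(q(8, 4) + u(3, -6)) = -44*(8*(1 + 4) - 1) = -44*(8*5 - 1) = -44*(40 - 1) = -44*39 = -1716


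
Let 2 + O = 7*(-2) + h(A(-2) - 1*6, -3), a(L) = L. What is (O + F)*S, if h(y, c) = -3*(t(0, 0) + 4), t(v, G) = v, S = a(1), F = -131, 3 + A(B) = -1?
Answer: -159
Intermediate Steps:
A(B) = -4 (A(B) = -3 - 1 = -4)
S = 1
h(y, c) = -12 (h(y, c) = -3*(0 + 4) = -3*4 = -12)
O = -28 (O = -2 + (7*(-2) - 12) = -2 + (-14 - 12) = -2 - 26 = -28)
(O + F)*S = (-28 - 131)*1 = -159*1 = -159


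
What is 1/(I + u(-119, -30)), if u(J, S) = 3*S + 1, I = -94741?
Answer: -1/94830 ≈ -1.0545e-5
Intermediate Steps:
u(J, S) = 1 + 3*S
1/(I + u(-119, -30)) = 1/(-94741 + (1 + 3*(-30))) = 1/(-94741 + (1 - 90)) = 1/(-94741 - 89) = 1/(-94830) = -1/94830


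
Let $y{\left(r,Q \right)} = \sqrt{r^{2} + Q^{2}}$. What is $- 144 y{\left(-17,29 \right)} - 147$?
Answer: $-147 - 144 \sqrt{1130} \approx -4987.6$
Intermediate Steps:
$y{\left(r,Q \right)} = \sqrt{Q^{2} + r^{2}}$
$- 144 y{\left(-17,29 \right)} - 147 = - 144 \sqrt{29^{2} + \left(-17\right)^{2}} - 147 = - 144 \sqrt{841 + 289} - 147 = - 144 \sqrt{1130} - 147 = -147 - 144 \sqrt{1130}$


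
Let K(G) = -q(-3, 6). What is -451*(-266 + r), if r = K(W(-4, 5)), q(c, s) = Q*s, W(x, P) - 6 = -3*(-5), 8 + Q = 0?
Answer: 98318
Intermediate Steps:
Q = -8 (Q = -8 + 0 = -8)
W(x, P) = 21 (W(x, P) = 6 - 3*(-5) = 6 + 15 = 21)
q(c, s) = -8*s
K(G) = 48 (K(G) = -(-8)*6 = -1*(-48) = 48)
r = 48
-451*(-266 + r) = -451*(-266 + 48) = -451*(-218) = 98318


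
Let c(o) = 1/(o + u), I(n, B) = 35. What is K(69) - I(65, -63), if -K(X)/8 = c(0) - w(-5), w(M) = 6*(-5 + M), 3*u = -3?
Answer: -507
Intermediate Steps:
u = -1 (u = (⅓)*(-3) = -1)
c(o) = 1/(-1 + o) (c(o) = 1/(o - 1) = 1/(-1 + o))
w(M) = -30 + 6*M
K(X) = -472 (K(X) = -8*(1/(-1 + 0) - (-30 + 6*(-5))) = -8*(1/(-1) - (-30 - 30)) = -8*(-1 - 1*(-60)) = -8*(-1 + 60) = -8*59 = -472)
K(69) - I(65, -63) = -472 - 1*35 = -472 - 35 = -507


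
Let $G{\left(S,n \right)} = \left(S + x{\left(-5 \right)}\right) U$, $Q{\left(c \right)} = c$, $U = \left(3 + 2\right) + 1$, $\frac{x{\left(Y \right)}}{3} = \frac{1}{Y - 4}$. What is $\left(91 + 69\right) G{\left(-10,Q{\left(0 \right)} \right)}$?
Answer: $-9920$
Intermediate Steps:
$x{\left(Y \right)} = \frac{3}{-4 + Y}$ ($x{\left(Y \right)} = \frac{3}{Y - 4} = \frac{3}{-4 + Y}$)
$U = 6$ ($U = 5 + 1 = 6$)
$G{\left(S,n \right)} = -2 + 6 S$ ($G{\left(S,n \right)} = \left(S + \frac{3}{-4 - 5}\right) 6 = \left(S + \frac{3}{-9}\right) 6 = \left(S + 3 \left(- \frac{1}{9}\right)\right) 6 = \left(S - \frac{1}{3}\right) 6 = \left(- \frac{1}{3} + S\right) 6 = -2 + 6 S$)
$\left(91 + 69\right) G{\left(-10,Q{\left(0 \right)} \right)} = \left(91 + 69\right) \left(-2 + 6 \left(-10\right)\right) = 160 \left(-2 - 60\right) = 160 \left(-62\right) = -9920$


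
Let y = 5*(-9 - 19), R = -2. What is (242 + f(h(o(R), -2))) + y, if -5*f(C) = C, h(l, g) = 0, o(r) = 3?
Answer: 102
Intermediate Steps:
y = -140 (y = 5*(-28) = -140)
f(C) = -C/5
(242 + f(h(o(R), -2))) + y = (242 - ⅕*0) - 140 = (242 + 0) - 140 = 242 - 140 = 102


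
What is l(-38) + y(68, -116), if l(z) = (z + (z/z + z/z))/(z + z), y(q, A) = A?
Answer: -2195/19 ≈ -115.53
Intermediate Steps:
l(z) = (2 + z)/(2*z) (l(z) = (z + (1 + 1))/((2*z)) = (z + 2)*(1/(2*z)) = (2 + z)*(1/(2*z)) = (2 + z)/(2*z))
l(-38) + y(68, -116) = (½)*(2 - 38)/(-38) - 116 = (½)*(-1/38)*(-36) - 116 = 9/19 - 116 = -2195/19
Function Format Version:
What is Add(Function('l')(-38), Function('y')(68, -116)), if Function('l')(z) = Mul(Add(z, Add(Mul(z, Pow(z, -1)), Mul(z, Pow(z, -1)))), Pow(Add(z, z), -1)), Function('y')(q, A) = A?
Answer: Rational(-2195, 19) ≈ -115.53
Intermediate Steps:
Function('l')(z) = Mul(Rational(1, 2), Pow(z, -1), Add(2, z)) (Function('l')(z) = Mul(Add(z, Add(1, 1)), Pow(Mul(2, z), -1)) = Mul(Add(z, 2), Mul(Rational(1, 2), Pow(z, -1))) = Mul(Add(2, z), Mul(Rational(1, 2), Pow(z, -1))) = Mul(Rational(1, 2), Pow(z, -1), Add(2, z)))
Add(Function('l')(-38), Function('y')(68, -116)) = Add(Mul(Rational(1, 2), Pow(-38, -1), Add(2, -38)), -116) = Add(Mul(Rational(1, 2), Rational(-1, 38), -36), -116) = Add(Rational(9, 19), -116) = Rational(-2195, 19)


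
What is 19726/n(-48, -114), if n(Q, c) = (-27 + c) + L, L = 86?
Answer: -19726/55 ≈ -358.65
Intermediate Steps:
n(Q, c) = 59 + c (n(Q, c) = (-27 + c) + 86 = 59 + c)
19726/n(-48, -114) = 19726/(59 - 114) = 19726/(-55) = 19726*(-1/55) = -19726/55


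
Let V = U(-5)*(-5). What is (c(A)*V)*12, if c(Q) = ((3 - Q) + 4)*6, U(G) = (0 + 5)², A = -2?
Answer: -81000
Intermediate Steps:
U(G) = 25 (U(G) = 5² = 25)
c(Q) = 42 - 6*Q (c(Q) = (7 - Q)*6 = 42 - 6*Q)
V = -125 (V = 25*(-5) = -125)
(c(A)*V)*12 = ((42 - 6*(-2))*(-125))*12 = ((42 + 12)*(-125))*12 = (54*(-125))*12 = -6750*12 = -81000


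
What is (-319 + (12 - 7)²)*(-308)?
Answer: 90552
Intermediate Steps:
(-319 + (12 - 7)²)*(-308) = (-319 + 5²)*(-308) = (-319 + 25)*(-308) = -294*(-308) = 90552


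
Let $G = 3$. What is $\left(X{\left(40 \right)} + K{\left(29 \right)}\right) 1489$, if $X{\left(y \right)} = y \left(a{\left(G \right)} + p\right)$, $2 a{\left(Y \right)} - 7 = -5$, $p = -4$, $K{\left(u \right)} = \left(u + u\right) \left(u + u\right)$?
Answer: $4830316$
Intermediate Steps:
$K{\left(u \right)} = 4 u^{2}$ ($K{\left(u \right)} = 2 u 2 u = 4 u^{2}$)
$a{\left(Y \right)} = 1$ ($a{\left(Y \right)} = \frac{7}{2} + \frac{1}{2} \left(-5\right) = \frac{7}{2} - \frac{5}{2} = 1$)
$X{\left(y \right)} = - 3 y$ ($X{\left(y \right)} = y \left(1 - 4\right) = y \left(-3\right) = - 3 y$)
$\left(X{\left(40 \right)} + K{\left(29 \right)}\right) 1489 = \left(\left(-3\right) 40 + 4 \cdot 29^{2}\right) 1489 = \left(-120 + 4 \cdot 841\right) 1489 = \left(-120 + 3364\right) 1489 = 3244 \cdot 1489 = 4830316$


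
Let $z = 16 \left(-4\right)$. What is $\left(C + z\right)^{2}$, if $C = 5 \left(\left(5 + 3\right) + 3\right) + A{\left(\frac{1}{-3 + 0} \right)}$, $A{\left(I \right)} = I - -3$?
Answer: $\frac{361}{9} \approx 40.111$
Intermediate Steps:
$A{\left(I \right)} = 3 + I$ ($A{\left(I \right)} = I + 3 = 3 + I$)
$z = -64$
$C = \frac{173}{3}$ ($C = 5 \left(\left(5 + 3\right) + 3\right) + \left(3 + \frac{1}{-3 + 0}\right) = 5 \left(8 + 3\right) + \left(3 + \frac{1}{-3}\right) = 5 \cdot 11 + \left(3 - \frac{1}{3}\right) = 55 + \frac{8}{3} = \frac{173}{3} \approx 57.667$)
$\left(C + z\right)^{2} = \left(\frac{173}{3} - 64\right)^{2} = \left(- \frac{19}{3}\right)^{2} = \frac{361}{9}$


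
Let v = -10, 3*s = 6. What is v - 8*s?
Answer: -26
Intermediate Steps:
s = 2 (s = (⅓)*6 = 2)
v - 8*s = -10 - 8*2 = -10 - 16 = -26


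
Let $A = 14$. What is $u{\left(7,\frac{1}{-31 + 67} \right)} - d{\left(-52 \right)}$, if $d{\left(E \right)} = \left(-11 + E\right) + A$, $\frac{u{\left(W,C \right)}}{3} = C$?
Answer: $\frac{589}{12} \approx 49.083$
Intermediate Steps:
$u{\left(W,C \right)} = 3 C$
$d{\left(E \right)} = 3 + E$ ($d{\left(E \right)} = \left(-11 + E\right) + 14 = 3 + E$)
$u{\left(7,\frac{1}{-31 + 67} \right)} - d{\left(-52 \right)} = \frac{3}{-31 + 67} - \left(3 - 52\right) = \frac{3}{36} - -49 = 3 \cdot \frac{1}{36} + 49 = \frac{1}{12} + 49 = \frac{589}{12}$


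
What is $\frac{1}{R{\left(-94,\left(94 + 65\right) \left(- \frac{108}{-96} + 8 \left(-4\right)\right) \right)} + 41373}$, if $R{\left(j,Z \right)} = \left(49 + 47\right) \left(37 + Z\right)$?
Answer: $- \frac{1}{426351} \approx -2.3455 \cdot 10^{-6}$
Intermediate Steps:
$R{\left(j,Z \right)} = 3552 + 96 Z$ ($R{\left(j,Z \right)} = 96 \left(37 + Z\right) = 3552 + 96 Z$)
$\frac{1}{R{\left(-94,\left(94 + 65\right) \left(- \frac{108}{-96} + 8 \left(-4\right)\right) \right)} + 41373} = \frac{1}{\left(3552 + 96 \left(94 + 65\right) \left(- \frac{108}{-96} + 8 \left(-4\right)\right)\right) + 41373} = \frac{1}{\left(3552 + 96 \cdot 159 \left(\left(-108\right) \left(- \frac{1}{96}\right) - 32\right)\right) + 41373} = \frac{1}{\left(3552 + 96 \cdot 159 \left(\frac{9}{8} - 32\right)\right) + 41373} = \frac{1}{\left(3552 + 96 \cdot 159 \left(- \frac{247}{8}\right)\right) + 41373} = \frac{1}{\left(3552 + 96 \left(- \frac{39273}{8}\right)\right) + 41373} = \frac{1}{\left(3552 - 471276\right) + 41373} = \frac{1}{-467724 + 41373} = \frac{1}{-426351} = - \frac{1}{426351}$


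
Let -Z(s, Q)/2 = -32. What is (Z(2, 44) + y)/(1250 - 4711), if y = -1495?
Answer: 1431/3461 ≈ 0.41346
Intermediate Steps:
Z(s, Q) = 64 (Z(s, Q) = -2*(-32) = 64)
(Z(2, 44) + y)/(1250 - 4711) = (64 - 1495)/(1250 - 4711) = -1431/(-3461) = -1431*(-1/3461) = 1431/3461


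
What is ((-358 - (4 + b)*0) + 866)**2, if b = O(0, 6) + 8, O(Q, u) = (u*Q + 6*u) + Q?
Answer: 258064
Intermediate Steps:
O(Q, u) = Q + 6*u + Q*u (O(Q, u) = (Q*u + 6*u) + Q = (6*u + Q*u) + Q = Q + 6*u + Q*u)
b = 44 (b = (0 + 6*6 + 0*6) + 8 = (0 + 36 + 0) + 8 = 36 + 8 = 44)
((-358 - (4 + b)*0) + 866)**2 = ((-358 - (4 + 44)*0) + 866)**2 = ((-358 - 48*0) + 866)**2 = ((-358 - 1*0) + 866)**2 = ((-358 + 0) + 866)**2 = (-358 + 866)**2 = 508**2 = 258064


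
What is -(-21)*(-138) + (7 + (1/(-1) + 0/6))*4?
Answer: -2874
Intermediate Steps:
-(-21)*(-138) + (7 + (1/(-1) + 0/6))*4 = -21*138 + (7 + (1*(-1) + 0*(⅙)))*4 = -2898 + (7 + (-1 + 0))*4 = -2898 + (7 - 1)*4 = -2898 + 6*4 = -2898 + 24 = -2874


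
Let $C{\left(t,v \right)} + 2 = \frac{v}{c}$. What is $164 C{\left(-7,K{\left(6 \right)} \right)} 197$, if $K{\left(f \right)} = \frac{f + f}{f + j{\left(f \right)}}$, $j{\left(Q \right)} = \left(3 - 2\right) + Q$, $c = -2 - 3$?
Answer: $- \frac{4587736}{65} \approx -70581.0$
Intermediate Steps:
$c = -5$ ($c = -2 - 3 = -5$)
$j{\left(Q \right)} = 1 + Q$
$K{\left(f \right)} = \frac{2 f}{1 + 2 f}$ ($K{\left(f \right)} = \frac{f + f}{f + \left(1 + f\right)} = \frac{2 f}{1 + 2 f}$)
$C{\left(t,v \right)} = -2 - \frac{v}{5}$ ($C{\left(t,v \right)} = -2 + \frac{v}{-5} = -2 + v \left(- \frac{1}{5}\right) = -2 - \frac{v}{5}$)
$164 C{\left(-7,K{\left(6 \right)} \right)} 197 = 164 \left(-2 - \frac{2 \cdot 6 \frac{1}{1 + 2 \cdot 6}}{5}\right) 197 = 164 \left(-2 - \frac{2 \cdot 6 \frac{1}{1 + 12}}{5}\right) 197 = 164 \left(-2 - \frac{2 \cdot 6 \cdot \frac{1}{13}}{5}\right) 197 = 164 \left(-2 - \frac{12}{65}\right) 197 = 164 \left(- \frac{142}{65}\right) 197 = \left(- \frac{23288}{65}\right) 197 = - \frac{4587736}{65}$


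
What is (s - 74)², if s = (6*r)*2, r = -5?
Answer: 17956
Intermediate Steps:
s = -60 (s = (6*(-5))*2 = -30*2 = -60)
(s - 74)² = (-60 - 74)² = (-134)² = 17956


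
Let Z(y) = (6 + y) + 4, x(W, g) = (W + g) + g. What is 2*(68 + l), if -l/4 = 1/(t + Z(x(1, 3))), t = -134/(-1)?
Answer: 20528/151 ≈ 135.95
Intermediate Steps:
x(W, g) = W + 2*g
Z(y) = 10 + y
t = 134 (t = -134*(-1) = 134)
l = -4/151 (l = -4/(134 + (10 + (1 + 2*3))) = -4/(134 + (10 + (1 + 6))) = -4/(134 + (10 + 7)) = -4/(134 + 17) = -4/151 ≈ -0.026490)
2*(68 + l) = 2*(68 - 4/151) = 2*(10264/151) = 20528/151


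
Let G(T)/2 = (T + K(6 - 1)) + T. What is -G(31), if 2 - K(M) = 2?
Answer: -124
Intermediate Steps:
K(M) = 0 (K(M) = 2 - 1*2 = 2 - 2 = 0)
G(T) = 4*T (G(T) = 2*((T + 0) + T) = 2*(T + T) = 2*(2*T) = 4*T)
-G(31) = -4*31 = -1*124 = -124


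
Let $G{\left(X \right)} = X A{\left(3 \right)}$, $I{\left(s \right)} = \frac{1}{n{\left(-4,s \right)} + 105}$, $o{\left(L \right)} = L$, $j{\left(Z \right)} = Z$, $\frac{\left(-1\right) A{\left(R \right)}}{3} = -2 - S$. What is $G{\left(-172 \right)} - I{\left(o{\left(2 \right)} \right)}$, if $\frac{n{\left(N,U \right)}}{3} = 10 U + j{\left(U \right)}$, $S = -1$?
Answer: $- \frac{88237}{171} \approx -516.01$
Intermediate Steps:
$A{\left(R \right)} = 3$ ($A{\left(R \right)} = - 3 \left(-2 - -1\right) = - 3 \left(-2 + 1\right) = \left(-3\right) \left(-1\right) = 3$)
$n{\left(N,U \right)} = 33 U$ ($n{\left(N,U \right)} = 3 \left(10 U + U\right) = 3 \cdot 11 U = 33 U$)
$I{\left(s \right)} = \frac{1}{105 + 33 s}$ ($I{\left(s \right)} = \frac{1}{33 s + 105} = \frac{1}{105 + 33 s}$)
$G{\left(X \right)} = 3 X$ ($G{\left(X \right)} = X 3 = 3 X$)
$G{\left(-172 \right)} - I{\left(o{\left(2 \right)} \right)} = 3 \left(-172\right) - \frac{1}{3 \left(35 + 11 \cdot 2\right)} = -516 - \frac{1}{3 \left(35 + 22\right)} = -516 - \frac{1}{3 \cdot 57} = -516 - \frac{1}{3} \cdot \frac{1}{57} = -516 - \frac{1}{171} = - \frac{88237}{171}$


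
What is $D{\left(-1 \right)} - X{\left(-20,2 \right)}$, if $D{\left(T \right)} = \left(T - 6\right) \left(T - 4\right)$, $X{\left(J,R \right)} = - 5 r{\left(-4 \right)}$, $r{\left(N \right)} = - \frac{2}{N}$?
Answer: $\frac{75}{2} \approx 37.5$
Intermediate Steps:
$X{\left(J,R \right)} = - \frac{5}{2}$ ($X{\left(J,R \right)} = - 5 \left(- \frac{2}{-4}\right) = - 5 \left(\left(-2\right) \left(- \frac{1}{4}\right)\right) = \left(-5\right) \frac{1}{2} = - \frac{5}{2}$)
$D{\left(T \right)} = \left(-6 + T\right) \left(-4 + T\right)$
$D{\left(-1 \right)} - X{\left(-20,2 \right)} = \left(24 + \left(-1\right)^{2} - -10\right) - - \frac{5}{2} = \left(24 + 1 + 10\right) + \frac{5}{2} = 35 + \frac{5}{2} = \frac{75}{2}$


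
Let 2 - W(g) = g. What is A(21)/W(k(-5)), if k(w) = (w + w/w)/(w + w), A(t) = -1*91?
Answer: -455/8 ≈ -56.875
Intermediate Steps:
A(t) = -91
k(w) = (1 + w)/(2*w) (k(w) = (w + 1)/((2*w)) = (1 + w)*(1/(2*w)) = (1 + w)/(2*w))
W(g) = 2 - g
A(21)/W(k(-5)) = -91/(2 - (1 - 5)/(2*(-5))) = -91/(2 - (-1)*(-4)/(2*5)) = -91/(2 - 1*2/5) = -91/(2 - 2/5) = -91/8/5 = -91*5/8 = -455/8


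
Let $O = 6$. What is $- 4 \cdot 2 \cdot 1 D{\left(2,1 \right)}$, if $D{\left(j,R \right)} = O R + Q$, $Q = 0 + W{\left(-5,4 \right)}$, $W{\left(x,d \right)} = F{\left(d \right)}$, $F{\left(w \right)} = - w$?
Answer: $-16$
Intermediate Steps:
$W{\left(x,d \right)} = - d$
$Q = -4$ ($Q = 0 - 4 = -4$)
$D{\left(j,R \right)} = -4 + 6 R$ ($D{\left(j,R \right)} = 6 R - 4 = -4 + 6 R$)
$- 4 \cdot 2 \cdot 1 D{\left(2,1 \right)} = - 4 \cdot 2 \cdot 1 \left(-4 + 6 \cdot 1\right) = \left(-4\right) 2 \left(-4 + 6\right) = \left(-8\right) 2 = -16$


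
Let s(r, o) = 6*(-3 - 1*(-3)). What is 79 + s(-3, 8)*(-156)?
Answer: 79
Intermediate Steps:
s(r, o) = 0 (s(r, o) = 6*(-3 + 3) = 6*0 = 0)
79 + s(-3, 8)*(-156) = 79 + 0*(-156) = 79 + 0 = 79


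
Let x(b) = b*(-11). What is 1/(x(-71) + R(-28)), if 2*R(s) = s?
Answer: 1/767 ≈ 0.0013038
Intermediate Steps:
R(s) = s/2
x(b) = -11*b
1/(x(-71) + R(-28)) = 1/(-11*(-71) + (½)*(-28)) = 1/(781 - 14) = 1/767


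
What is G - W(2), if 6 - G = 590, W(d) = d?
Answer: -586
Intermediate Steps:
G = -584 (G = 6 - 1*590 = 6 - 590 = -584)
G - W(2) = -584 - 1*2 = -584 - 2 = -586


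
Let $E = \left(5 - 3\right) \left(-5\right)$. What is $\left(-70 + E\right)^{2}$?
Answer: $6400$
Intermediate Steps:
$E = -10$ ($E = 2 \left(-5\right) = -10$)
$\left(-70 + E\right)^{2} = \left(-70 - 10\right)^{2} = \left(-80\right)^{2} = 6400$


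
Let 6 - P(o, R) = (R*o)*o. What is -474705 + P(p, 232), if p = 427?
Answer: -42775027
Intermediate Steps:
P(o, R) = 6 - R*o² (P(o, R) = 6 - R*o*o = 6 - R*o²)
-474705 + P(p, 232) = -474705 + (6 - 1*232*427²) = -474705 + (6 - 1*232*182329) = -474705 + (6 - 42300328) = -474705 - 42300322 = -42775027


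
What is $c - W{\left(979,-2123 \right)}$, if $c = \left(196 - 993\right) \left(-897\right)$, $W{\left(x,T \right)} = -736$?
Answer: $715645$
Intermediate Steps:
$c = 714909$ ($c = \left(-797\right) \left(-897\right) = 714909$)
$c - W{\left(979,-2123 \right)} = 714909 - -736 = 714909 + 736 = 715645$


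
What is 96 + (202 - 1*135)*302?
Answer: 20330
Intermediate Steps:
96 + (202 - 1*135)*302 = 96 + (202 - 135)*302 = 96 + 67*302 = 96 + 20234 = 20330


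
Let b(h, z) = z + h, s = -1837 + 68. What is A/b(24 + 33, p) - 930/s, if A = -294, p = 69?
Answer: -9593/5307 ≈ -1.8076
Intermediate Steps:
s = -1769
b(h, z) = h + z
A/b(24 + 33, p) - 930/s = -294/((24 + 33) + 69) - 930/(-1769) = -294/(57 + 69) - 930*(-1/1769) = -294/126 + 930/1769 = -294*1/126 + 930/1769 = -7/3 + 930/1769 = -9593/5307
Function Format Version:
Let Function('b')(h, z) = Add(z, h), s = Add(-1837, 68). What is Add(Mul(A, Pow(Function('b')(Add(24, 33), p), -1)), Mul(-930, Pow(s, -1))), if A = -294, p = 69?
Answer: Rational(-9593, 5307) ≈ -1.8076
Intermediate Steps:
s = -1769
Function('b')(h, z) = Add(h, z)
Add(Mul(A, Pow(Function('b')(Add(24, 33), p), -1)), Mul(-930, Pow(s, -1))) = Add(Mul(-294, Pow(Add(Add(24, 33), 69), -1)), Mul(-930, Pow(-1769, -1))) = Add(Mul(-294, Pow(Add(57, 69), -1)), Mul(-930, Rational(-1, 1769))) = Add(Mul(-294, Pow(126, -1)), Rational(930, 1769)) = Add(Mul(-294, Rational(1, 126)), Rational(930, 1769)) = Add(Rational(-7, 3), Rational(930, 1769)) = Rational(-9593, 5307)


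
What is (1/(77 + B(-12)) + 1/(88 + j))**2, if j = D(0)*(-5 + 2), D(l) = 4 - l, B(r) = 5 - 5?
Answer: 23409/34245904 ≈ 0.00068356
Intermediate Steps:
B(r) = 0
j = -12 (j = (4 - 1*0)*(-5 + 2) = (4 + 0)*(-3) = 4*(-3) = -12)
(1/(77 + B(-12)) + 1/(88 + j))**2 = (1/(77 + 0) + 1/(88 - 12))**2 = (1/77 + 1/76)**2 = (153/5852)**2 = 23409/34245904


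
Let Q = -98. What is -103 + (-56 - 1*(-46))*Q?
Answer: 877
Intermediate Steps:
-103 + (-56 - 1*(-46))*Q = -103 + (-56 - 1*(-46))*(-98) = -103 + (-56 + 46)*(-98) = -103 - 10*(-98) = -103 + 980 = 877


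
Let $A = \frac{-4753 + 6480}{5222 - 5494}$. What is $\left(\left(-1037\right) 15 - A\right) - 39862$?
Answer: $- \frac{15071697}{272} \approx -55411.0$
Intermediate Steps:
$A = - \frac{1727}{272}$ ($A = \frac{1727}{-272} = 1727 \left(- \frac{1}{272}\right) = - \frac{1727}{272} \approx -6.3493$)
$\left(\left(-1037\right) 15 - A\right) - 39862 = \left(\left(-1037\right) 15 - - \frac{1727}{272}\right) - 39862 = \left(-15555 + \frac{1727}{272}\right) - 39862 = - \frac{4229233}{272} - 39862 = - \frac{15071697}{272}$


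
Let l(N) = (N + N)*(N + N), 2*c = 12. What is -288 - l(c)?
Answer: -432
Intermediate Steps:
c = 6 (c = (½)*12 = 6)
l(N) = 4*N² (l(N) = (2*N)*(2*N) = 4*N²)
-288 - l(c) = -288 - 4*6² = -288 - 4*36 = -288 - 1*144 = -288 - 144 = -432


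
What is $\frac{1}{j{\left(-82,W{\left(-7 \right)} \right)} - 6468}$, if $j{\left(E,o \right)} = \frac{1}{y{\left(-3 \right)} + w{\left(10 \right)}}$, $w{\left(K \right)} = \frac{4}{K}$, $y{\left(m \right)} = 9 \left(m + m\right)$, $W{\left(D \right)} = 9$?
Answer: $- \frac{268}{1733429} \approx -0.00015461$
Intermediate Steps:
$y{\left(m \right)} = 18 m$ ($y{\left(m \right)} = 9 \cdot 2 m = 18 m$)
$j{\left(E,o \right)} = - \frac{5}{268}$ ($j{\left(E,o \right)} = \frac{1}{18 \left(-3\right) + \frac{4}{10}} = \frac{1}{-54 + 4 \cdot \frac{1}{10}} = \frac{1}{-54 + \frac{2}{5}} = \frac{1}{- \frac{268}{5}} = - \frac{5}{268}$)
$\frac{1}{j{\left(-82,W{\left(-7 \right)} \right)} - 6468} = \frac{1}{- \frac{5}{268} - 6468} = \frac{1}{- \frac{1733429}{268}} = - \frac{268}{1733429}$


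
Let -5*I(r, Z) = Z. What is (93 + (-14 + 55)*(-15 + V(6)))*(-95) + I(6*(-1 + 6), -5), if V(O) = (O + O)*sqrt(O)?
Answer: 49591 - 46740*sqrt(6) ≈ -64898.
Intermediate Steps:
V(O) = 2*O**(3/2) (V(O) = (2*O)*sqrt(O) = 2*O**(3/2))
I(r, Z) = -Z/5
(93 + (-14 + 55)*(-15 + V(6)))*(-95) + I(6*(-1 + 6), -5) = (93 + (-14 + 55)*(-15 + 2*6**(3/2)))*(-95) - 1/5*(-5) = (93 + 41*(-15 + 2*(6*sqrt(6))))*(-95) + 1 = (93 + 41*(-15 + 12*sqrt(6)))*(-95) + 1 = (93 + (-615 + 492*sqrt(6)))*(-95) + 1 = (-522 + 492*sqrt(6))*(-95) + 1 = (49590 - 46740*sqrt(6)) + 1 = 49591 - 46740*sqrt(6)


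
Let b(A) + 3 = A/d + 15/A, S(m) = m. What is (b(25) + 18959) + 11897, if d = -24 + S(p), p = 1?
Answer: 3548039/115 ≈ 30853.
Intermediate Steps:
d = -23 (d = -24 + 1 = -23)
b(A) = -3 + 15/A - A/23 (b(A) = -3 + (A/(-23) + 15/A) = -3 + (A*(-1/23) + 15/A) = -3 + (-A/23 + 15/A) = -3 + (15/A - A/23) = -3 + 15/A - A/23)
(b(25) + 18959) + 11897 = ((-3 + 15/25 - 1/23*25) + 18959) + 11897 = ((-3 + 15*(1/25) - 25/23) + 18959) + 11897 = ((-3 + 3/5 - 25/23) + 18959) + 11897 = (-401/115 + 18959) + 11897 = 2179884/115 + 11897 = 3548039/115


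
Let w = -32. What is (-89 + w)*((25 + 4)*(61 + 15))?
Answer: -266684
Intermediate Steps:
(-89 + w)*((25 + 4)*(61 + 15)) = (-89 - 32)*((25 + 4)*(61 + 15)) = -3509*76 = -121*2204 = -266684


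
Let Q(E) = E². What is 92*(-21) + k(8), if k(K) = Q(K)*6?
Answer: -1548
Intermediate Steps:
k(K) = 6*K² (k(K) = K²*6 = 6*K²)
92*(-21) + k(8) = 92*(-21) + 6*8² = -1932 + 6*64 = -1932 + 384 = -1548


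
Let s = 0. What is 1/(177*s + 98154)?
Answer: 1/98154 ≈ 1.0188e-5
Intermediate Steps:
1/(177*s + 98154) = 1/(177*0 + 98154) = 1/(0 + 98154) = 1/98154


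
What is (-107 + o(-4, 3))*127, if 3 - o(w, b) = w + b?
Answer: -13081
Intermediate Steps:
o(w, b) = 3 - b - w (o(w, b) = 3 - (w + b) = 3 - (b + w) = 3 + (-b - w) = 3 - b - w)
(-107 + o(-4, 3))*127 = (-107 + (3 - 1*3 - 1*(-4)))*127 = (-107 + (3 - 3 + 4))*127 = (-107 + 4)*127 = -103*127 = -13081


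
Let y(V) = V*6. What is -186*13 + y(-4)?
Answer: -2442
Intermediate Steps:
y(V) = 6*V
-186*13 + y(-4) = -186*13 + 6*(-4) = -2418 - 24 = -2442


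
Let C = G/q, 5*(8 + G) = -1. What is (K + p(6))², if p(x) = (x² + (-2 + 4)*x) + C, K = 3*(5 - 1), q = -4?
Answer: 1540081/400 ≈ 3850.2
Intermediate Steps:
G = -41/5 (G = -8 + (⅕)*(-1) = -8 - ⅕ = -41/5 ≈ -8.2000)
C = 41/20 (C = -41/5/(-4) = -41/5*(-¼) = 41/20 ≈ 2.0500)
K = 12 (K = 3*4 = 12)
p(x) = 41/20 + x² + 2*x (p(x) = (x² + (-2 + 4)*x) + 41/20 = (x² + 2*x) + 41/20 = 41/20 + x² + 2*x)
(K + p(6))² = (12 + (41/20 + 6² + 2*6))² = (12 + (41/20 + 36 + 12))² = (12 + 1001/20)² = (1241/20)² = 1540081/400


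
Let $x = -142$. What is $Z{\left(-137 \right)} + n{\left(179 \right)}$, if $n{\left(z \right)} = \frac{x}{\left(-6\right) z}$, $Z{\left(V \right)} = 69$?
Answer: $\frac{37124}{537} \approx 69.132$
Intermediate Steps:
$n{\left(z \right)} = \frac{71}{3 z}$ ($n{\left(z \right)} = - \frac{142}{\left(-6\right) z} = - 142 \left(- \frac{1}{6 z}\right) = \frac{71}{3 z}$)
$Z{\left(-137 \right)} + n{\left(179 \right)} = 69 + \frac{71}{3 \cdot 179} = 69 + \frac{71}{3} \cdot \frac{1}{179} = 69 + \frac{71}{537} = \frac{37124}{537}$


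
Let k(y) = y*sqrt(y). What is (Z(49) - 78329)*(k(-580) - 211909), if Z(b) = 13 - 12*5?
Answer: 16608579784 + 90916160*I*sqrt(145) ≈ 1.6609e+10 + 1.0948e+9*I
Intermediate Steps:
k(y) = y**(3/2)
Z(b) = -47 (Z(b) = 13 - 60 = -47)
(Z(49) - 78329)*(k(-580) - 211909) = (-47 - 78329)*((-580)**(3/2) - 211909) = -78376*(-1160*I*sqrt(145) - 211909) = -78376*(-211909 - 1160*I*sqrt(145)) = 16608579784 + 90916160*I*sqrt(145)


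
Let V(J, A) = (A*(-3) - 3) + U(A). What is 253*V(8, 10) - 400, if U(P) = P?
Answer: -6219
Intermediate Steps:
V(J, A) = -3 - 2*A (V(J, A) = (A*(-3) - 3) + A = (-3*A - 3) + A = (-3 - 3*A) + A = -3 - 2*A)
253*V(8, 10) - 400 = 253*(-3 - 2*10) - 400 = 253*(-3 - 20) - 400 = 253*(-23) - 400 = -5819 - 400 = -6219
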